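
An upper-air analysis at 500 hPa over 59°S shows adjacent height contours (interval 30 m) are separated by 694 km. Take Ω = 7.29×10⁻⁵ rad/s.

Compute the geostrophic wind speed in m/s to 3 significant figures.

Coriolis parameter at 59°S:
f = 2Ω sin φ = 2 × 7.29×10⁻⁵ × sin 59° = 1.25×10⁻⁴ s⁻¹
Height gradient: |∂Z/∂n| = 30 m / 694000 m = 4.32×10⁻⁵
On a pressure surface, geostrophic balance gives V_g = (g/f)|∂Z/∂n|:
V_g = 9.81 × 4.32×10⁻⁵ / 1.25×10⁻⁴ = 3.39 m/s

3.39 m/s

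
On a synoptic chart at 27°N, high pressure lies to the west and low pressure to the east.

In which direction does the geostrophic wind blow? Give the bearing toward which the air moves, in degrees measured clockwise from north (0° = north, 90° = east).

180°

The pressure-gradient force points toward the east (bearing 090°).
Geostrophic balance: in the Northern Hemisphere the Coriolis force deflects motion to the right, so the geostrophic wind blows 90° to the right of the pressure-gradient force (low pressure on the left).
Rotating 090° by 90° clockwise gives 180° — the wind blows toward the south.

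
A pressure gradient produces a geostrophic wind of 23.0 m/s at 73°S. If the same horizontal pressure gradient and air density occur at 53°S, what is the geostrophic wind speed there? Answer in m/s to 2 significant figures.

28 m/s

With the same pressure gradient and density, V_g ∝ 1/f ∝ 1/sin φ.
V₂ = V₁ · sin φ₁ / sin φ₂ = 23.0 × sin 73° / sin 53°
V₂ = 23.0 × 0.9563/0.7986 = 28 m/s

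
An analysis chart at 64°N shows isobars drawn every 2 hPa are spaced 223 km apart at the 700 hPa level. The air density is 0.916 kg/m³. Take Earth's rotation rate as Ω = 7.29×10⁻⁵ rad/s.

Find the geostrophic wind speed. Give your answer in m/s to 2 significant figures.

7.5 m/s

Coriolis parameter at 64°N:
f = 2Ω sin φ = 2 × 7.29×10⁻⁵ × sin 64° = 1.31×10⁻⁴ s⁻¹
Pressure gradient: |∂P/∂n| = 200 Pa / 223000 m = 8.97×10⁻⁴ Pa/m
Geostrophic balance (pressure-gradient force = Coriolis force):
V_g = (1/(fρ)) |∂P/∂n| = 8.97×10⁻⁴ / (1.31×10⁻⁴ × 0.916) = 7.47 m/s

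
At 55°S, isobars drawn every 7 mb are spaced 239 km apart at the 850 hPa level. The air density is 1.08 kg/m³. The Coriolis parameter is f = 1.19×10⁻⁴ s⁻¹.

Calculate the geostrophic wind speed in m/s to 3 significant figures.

Pressure gradient: |∂P/∂n| = 700 Pa / 239000 m = 2.93×10⁻³ Pa/m
Geostrophic balance (pressure-gradient force = Coriolis force):
V_g = (1/(fρ)) |∂P/∂n| = 2.93×10⁻³ / (1.19×10⁻⁴ × 1.08) = 22.8 m/s

22.8 m/s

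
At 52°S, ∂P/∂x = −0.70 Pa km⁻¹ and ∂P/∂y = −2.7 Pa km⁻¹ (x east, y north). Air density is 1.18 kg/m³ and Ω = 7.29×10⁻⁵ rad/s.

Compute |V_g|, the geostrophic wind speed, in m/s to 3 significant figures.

Coriolis parameter at 52°S:
f = 2Ω sin φ = 2 × 7.29×10⁻⁵ × sin 52° = 1.15×10⁻⁴ s⁻¹
In the Southern Hemisphere f is negative: f = −1.15×10⁻⁴ s⁻¹.
Component geostrophic relations (x east, y north):
u_g = −(1/(fρ)) ∂P/∂y,  v_g = (1/(fρ)) ∂P/∂x
u_g = −(−2.7×10⁻³)/(−1.15×10⁻⁴ × 1.18) = −19.9 m/s;  v_g = (−0.70×10⁻³)/(−1.15×10⁻⁴ × 1.18) = 5.16 m/s
|V_g| = √(u_g² + v_g²) = 20.6 m/s

20.6 m/s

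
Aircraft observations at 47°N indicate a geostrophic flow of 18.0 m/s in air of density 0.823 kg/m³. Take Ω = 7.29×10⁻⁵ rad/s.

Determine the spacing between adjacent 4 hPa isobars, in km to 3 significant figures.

Coriolis parameter at 47°N:
f = 2Ω sin φ = 2 × 7.29×10⁻⁵ × sin 47° = 1.07×10⁻⁴ s⁻¹
Geostrophic balance rearranged: |∂P/∂n| = f ρ V_g
|∂P/∂n| = 1.07×10⁻⁴ × 0.823 × 18.0 = 1.58×10⁻³ Pa/m
Isobar spacing: Δn = ΔP/|∂P/∂n| = 400 Pa / 1.58×10⁻³ Pa/m = 253223 m ≈ 253 km

253 km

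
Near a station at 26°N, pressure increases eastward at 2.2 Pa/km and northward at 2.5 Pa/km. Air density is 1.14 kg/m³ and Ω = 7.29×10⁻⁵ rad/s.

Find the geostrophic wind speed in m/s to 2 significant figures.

46 m/s

Coriolis parameter at 26°N:
f = 2Ω sin φ = 2 × 7.29×10⁻⁵ × sin 26° = 6.39×10⁻⁵ s⁻¹
Component geostrophic relations (x east, y north):
u_g = −(1/(fρ)) ∂P/∂y,  v_g = (1/(fρ)) ∂P/∂x
u_g = −(2.5×10⁻³)/(6.39×10⁻⁵ × 1.14) = −34.3 m/s;  v_g = (2.2×10⁻³)/(6.39×10⁻⁵ × 1.14) = 30.2 m/s
|V_g| = √(u_g² + v_g²) = 45.7 m/s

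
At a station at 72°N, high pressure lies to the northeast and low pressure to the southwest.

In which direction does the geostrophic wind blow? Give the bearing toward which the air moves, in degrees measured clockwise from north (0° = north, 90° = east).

The pressure-gradient force points toward the southwest (bearing 225°).
Geostrophic balance: in the Northern Hemisphere the Coriolis force deflects motion to the right, so the geostrophic wind blows 90° to the right of the pressure-gradient force (low pressure on the left).
Rotating 225° by 90° clockwise gives 315° — the wind blows toward the northwest.

315°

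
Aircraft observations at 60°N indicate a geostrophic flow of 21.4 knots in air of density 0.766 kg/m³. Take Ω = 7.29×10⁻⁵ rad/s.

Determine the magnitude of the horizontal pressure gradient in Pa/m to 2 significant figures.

1.1×10⁻³ Pa/m

Coriolis parameter at 60°N:
f = 2Ω sin φ = 2 × 7.29×10⁻⁵ × sin 60° = 1.26×10⁻⁴ s⁻¹
Wind speed in SI: 21.4 knots = 11.0 m/s
Geostrophic balance rearranged: |∂P/∂n| = f ρ V_g
|∂P/∂n| = 1.26×10⁻⁴ × 0.766 × 11.0 = 1.06×10⁻³ Pa/m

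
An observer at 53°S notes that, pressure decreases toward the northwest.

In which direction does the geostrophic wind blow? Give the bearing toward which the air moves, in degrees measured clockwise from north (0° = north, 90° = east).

The pressure-gradient force points toward the northwest (bearing 315°).
Geostrophic balance: in the Southern Hemisphere the Coriolis force deflects motion to the left, so the geostrophic wind blows 90° to the left of the pressure-gradient force (low pressure on the right).
Rotating 315° by 90° counterclockwise gives 225° — the wind blows toward the southwest.

225°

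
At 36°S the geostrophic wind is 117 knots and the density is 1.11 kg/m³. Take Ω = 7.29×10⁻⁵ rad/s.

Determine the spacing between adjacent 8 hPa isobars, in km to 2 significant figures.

Coriolis parameter at 36°S:
f = 2Ω sin φ = 2 × 7.29×10⁻⁵ × sin 36° = 8.57×10⁻⁵ s⁻¹
Wind speed in SI: 117 knots = 60.2 m/s
Geostrophic balance rearranged: |∂P/∂n| = f ρ V_g
|∂P/∂n| = 8.57×10⁻⁵ × 1.11 × 60.2 = 5.73×10⁻³ Pa/m
Isobar spacing: Δn = ΔP/|∂P/∂n| = 800 Pa / 5.73×10⁻³ Pa/m = 139723 m ≈ 140 km

140 km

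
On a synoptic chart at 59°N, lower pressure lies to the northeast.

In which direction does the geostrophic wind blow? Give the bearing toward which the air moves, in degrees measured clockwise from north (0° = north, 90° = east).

The pressure-gradient force points toward the northeast (bearing 045°).
Geostrophic balance: in the Northern Hemisphere the Coriolis force deflects motion to the right, so the geostrophic wind blows 90° to the right of the pressure-gradient force (low pressure on the left).
Rotating 045° by 90° clockwise gives 135° — the wind blows toward the southeast.

135°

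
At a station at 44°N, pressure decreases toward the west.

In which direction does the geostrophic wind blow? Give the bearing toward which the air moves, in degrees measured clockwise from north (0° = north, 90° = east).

000°

The pressure-gradient force points toward the west (bearing 270°).
Geostrophic balance: in the Northern Hemisphere the Coriolis force deflects motion to the right, so the geostrophic wind blows 90° to the right of the pressure-gradient force (low pressure on the left).
Rotating 270° by 90° clockwise gives 000° — the wind blows toward the north.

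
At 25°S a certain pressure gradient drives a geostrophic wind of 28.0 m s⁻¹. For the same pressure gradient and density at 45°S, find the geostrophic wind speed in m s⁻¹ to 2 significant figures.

17 m s⁻¹

With the same pressure gradient and density, V_g ∝ 1/f ∝ 1/sin φ.
V₂ = V₁ · sin φ₁ / sin φ₂ = 28.0 × sin 25° / sin 45°
V₂ = 28.0 × 0.4226/0.7071 = 17 m s⁻¹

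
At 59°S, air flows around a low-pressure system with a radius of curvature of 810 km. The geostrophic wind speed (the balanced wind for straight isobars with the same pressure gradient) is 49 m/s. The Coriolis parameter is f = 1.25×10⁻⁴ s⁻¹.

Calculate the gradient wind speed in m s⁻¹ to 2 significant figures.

Around a low, centrifugal force acts outward with Coriolis, so pressure-gradient force balances both:
(1/ρ)|∂P/∂n| = fV + V²/R  →  V² + fR·V − fR·V_g = 0
With fR = 1.25×10⁻⁴ × 810×10³ m = 101 m/s:
V = [−fR + √((fR)² + 4 fR V_g)]/2 = [−101 + √(101² + 4×101×49)]/2 = 36.1 m/s
Subgeostrophic (V < V_g = 49 m/s), as expected around a low.

36 m s⁻¹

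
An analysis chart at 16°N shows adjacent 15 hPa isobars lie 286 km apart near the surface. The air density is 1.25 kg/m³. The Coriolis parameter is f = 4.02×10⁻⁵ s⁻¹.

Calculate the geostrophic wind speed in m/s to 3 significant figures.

Pressure gradient: |∂P/∂n| = 1500 Pa / 286000 m = 5.24×10⁻³ Pa/m
Geostrophic balance (pressure-gradient force = Coriolis force):
V_g = (1/(fρ)) |∂P/∂n| = 5.24×10⁻³ / (4.02×10⁻⁵ × 1.25) = 104 m/s

104 m/s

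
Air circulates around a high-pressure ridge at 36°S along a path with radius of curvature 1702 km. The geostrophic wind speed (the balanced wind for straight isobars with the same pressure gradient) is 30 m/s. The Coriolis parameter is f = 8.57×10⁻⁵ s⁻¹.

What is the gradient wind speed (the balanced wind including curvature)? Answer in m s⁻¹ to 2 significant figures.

42 m s⁻¹

Around a high, pressure-gradient force acts outward with centrifugal, so Coriolis balances both:
fV = (1/ρ)|∂P/∂n| + V²/R  →  V² − fR·V + fR·V_g = 0
With fR = 8.57×10⁻⁵ × 1702×10³ m = 146 m/s:
V = [fR − √((fR)² − 4 fR V_g)]/2 = [146 − √(146² − 4×146×30)]/2 = 42.2 m/s
Supergeostrophic (V > V_g = 30 m/s), as expected around a high.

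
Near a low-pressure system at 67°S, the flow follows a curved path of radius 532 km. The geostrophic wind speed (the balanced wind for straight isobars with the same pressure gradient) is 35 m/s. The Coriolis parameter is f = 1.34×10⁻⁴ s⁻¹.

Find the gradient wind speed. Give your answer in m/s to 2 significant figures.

26 m/s

Around a low, centrifugal force acts outward with Coriolis, so pressure-gradient force balances both:
(1/ρ)|∂P/∂n| = fV + V²/R  →  V² + fR·V − fR·V_g = 0
With fR = 1.34×10⁻⁴ × 532×10³ m = 71.3 m/s:
V = [−fR + √((fR)² + 4 fR V_g)]/2 = [−71.3 + √(71.3² + 4×71.3×35)]/2 = 25.7 m/s
Subgeostrophic (V < V_g = 35 m/s), as expected around a low.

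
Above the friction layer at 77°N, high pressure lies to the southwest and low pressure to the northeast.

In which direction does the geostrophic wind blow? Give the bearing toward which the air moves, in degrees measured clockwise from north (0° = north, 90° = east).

The pressure-gradient force points toward the northeast (bearing 045°).
Geostrophic balance: in the Northern Hemisphere the Coriolis force deflects motion to the right, so the geostrophic wind blows 90° to the right of the pressure-gradient force (low pressure on the left).
Rotating 045° by 90° clockwise gives 135° — the wind blows toward the southeast.

135°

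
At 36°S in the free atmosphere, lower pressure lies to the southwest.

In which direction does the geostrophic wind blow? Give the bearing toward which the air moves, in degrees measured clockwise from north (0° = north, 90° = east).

135°

The pressure-gradient force points toward the southwest (bearing 225°).
Geostrophic balance: in the Southern Hemisphere the Coriolis force deflects motion to the left, so the geostrophic wind blows 90° to the left of the pressure-gradient force (low pressure on the right).
Rotating 225° by 90° counterclockwise gives 135° — the wind blows toward the southeast.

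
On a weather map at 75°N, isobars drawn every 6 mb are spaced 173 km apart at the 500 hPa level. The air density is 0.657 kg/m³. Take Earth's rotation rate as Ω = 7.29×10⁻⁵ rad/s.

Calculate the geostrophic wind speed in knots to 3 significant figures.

Coriolis parameter at 75°N:
f = 2Ω sin φ = 2 × 7.29×10⁻⁵ × sin 75° = 1.41×10⁻⁴ s⁻¹
Pressure gradient: |∂P/∂n| = 600 Pa / 173000 m = 3.47×10⁻³ Pa/m
Geostrophic balance (pressure-gradient force = Coriolis force):
V_g = (1/(fρ)) |∂P/∂n| = 3.47×10⁻³ / (1.41×10⁻⁴ × 0.657) = 37.5 m/s
Converting: 37.5 m/s × 1.944 = 72.9 knots

72.9 knots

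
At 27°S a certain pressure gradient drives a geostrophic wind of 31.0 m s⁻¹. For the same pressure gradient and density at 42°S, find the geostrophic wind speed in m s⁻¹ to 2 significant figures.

With the same pressure gradient and density, V_g ∝ 1/f ∝ 1/sin φ.
V₂ = V₁ · sin φ₁ / sin φ₂ = 31.0 × sin 27° / sin 42°
V₂ = 31.0 × 0.4540/0.6691 = 21 m s⁻¹

21 m s⁻¹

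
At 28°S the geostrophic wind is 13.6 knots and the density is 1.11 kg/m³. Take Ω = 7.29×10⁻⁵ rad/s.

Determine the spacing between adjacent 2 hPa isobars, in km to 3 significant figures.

Coriolis parameter at 28°S:
f = 2Ω sin φ = 2 × 7.29×10⁻⁵ × sin 28° = 6.84×10⁻⁵ s⁻¹
Wind speed in SI: 13.6 knots = 7.00 m/s
Geostrophic balance rearranged: |∂P/∂n| = f ρ V_g
|∂P/∂n| = 6.84×10⁻⁵ × 1.11 × 7.00 = 5.32×10⁻⁴ Pa/m
Isobar spacing: Δn = ΔP/|∂P/∂n| = 200 Pa / 5.32×10⁻⁴ Pa/m = 376238 m ≈ 376 km

376 km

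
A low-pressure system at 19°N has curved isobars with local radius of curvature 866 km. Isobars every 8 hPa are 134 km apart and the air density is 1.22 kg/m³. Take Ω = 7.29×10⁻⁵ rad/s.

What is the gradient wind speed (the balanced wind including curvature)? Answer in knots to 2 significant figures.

Coriolis parameter at 19°N:
f = 2Ω sin φ = 2 × 7.29×10⁻⁵ × sin 19° = 4.75×10⁻⁵ s⁻¹
Pressure gradient: |∂P/∂n| = 800 Pa / 134000 m = 5.97×10⁻³ Pa/m
Geostrophic speed: V_g = |∂P/∂n|/(fρ) = 5.97×10⁻³/(4.75×10⁻⁵ × 1.22) = 103 m/s
Around a low, centrifugal force acts outward with Coriolis, so pressure-gradient force balances both:
(1/ρ)|∂P/∂n| = fV + V²/R  →  V² + fR·V − fR·V_g = 0
With fR = 4.75×10⁻⁵ × 866×10³ m = 41.1 m/s:
V = [−fR + √((fR)² + 4 fR V_g)]/2 = [−41.1 + √(41.1² + 4×41.1×103)]/2 = 47.7 m/s
Subgeostrophic (V < V_g = 103 m/s), as expected around a low.
Converting: 47.7 m/s × 1.944 = 93 knots

93 knots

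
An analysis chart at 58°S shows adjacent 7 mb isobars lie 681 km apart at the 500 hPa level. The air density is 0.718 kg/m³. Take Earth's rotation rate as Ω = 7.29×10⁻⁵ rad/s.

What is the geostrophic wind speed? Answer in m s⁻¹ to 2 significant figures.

12 m s⁻¹

Coriolis parameter at 58°S:
f = 2Ω sin φ = 2 × 7.29×10⁻⁵ × sin 58° = 1.24×10⁻⁴ s⁻¹
Pressure gradient: |∂P/∂n| = 700 Pa / 681000 m = 1.03×10⁻³ Pa/m
Geostrophic balance (pressure-gradient force = Coriolis force):
V_g = (1/(fρ)) |∂P/∂n| = 1.03×10⁻³ / (1.24×10⁻⁴ × 0.718) = 11.6 m/s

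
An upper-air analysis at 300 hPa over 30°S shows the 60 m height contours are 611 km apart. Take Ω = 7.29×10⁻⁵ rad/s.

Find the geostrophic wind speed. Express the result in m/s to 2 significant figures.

13 m/s

Coriolis parameter at 30°S:
f = 2Ω sin φ = 2 × 7.29×10⁻⁵ × sin 30° = 7.29×10⁻⁵ s⁻¹
Height gradient: |∂Z/∂n| = 60 m / 611000 m = 9.82×10⁻⁵
On a pressure surface, geostrophic balance gives V_g = (g/f)|∂Z/∂n|:
V_g = 9.81 × 9.82×10⁻⁵ / 7.29×10⁻⁵ = 13.2 m/s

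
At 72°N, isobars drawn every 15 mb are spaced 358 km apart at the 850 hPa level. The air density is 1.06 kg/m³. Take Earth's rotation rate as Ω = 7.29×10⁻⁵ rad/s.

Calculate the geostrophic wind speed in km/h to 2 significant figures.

Coriolis parameter at 72°N:
f = 2Ω sin φ = 2 × 7.29×10⁻⁵ × sin 72° = 1.39×10⁻⁴ s⁻¹
Pressure gradient: |∂P/∂n| = 1500 Pa / 358000 m = 4.19×10⁻³ Pa/m
Geostrophic balance (pressure-gradient force = Coriolis force):
V_g = (1/(fρ)) |∂P/∂n| = 4.19×10⁻³ / (1.39×10⁻⁴ × 1.06) = 28.5 m/s
Converting: 28.5 m/s × 3.6 = 100 km/h

100 km/h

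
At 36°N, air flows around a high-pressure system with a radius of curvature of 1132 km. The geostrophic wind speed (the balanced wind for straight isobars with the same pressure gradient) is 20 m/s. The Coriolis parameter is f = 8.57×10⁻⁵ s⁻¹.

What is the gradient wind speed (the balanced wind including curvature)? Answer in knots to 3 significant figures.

54.8 knots

Around a high, pressure-gradient force acts outward with centrifugal, so Coriolis balances both:
fV = (1/ρ)|∂P/∂n| + V²/R  →  V² − fR·V + fR·V_g = 0
With fR = 8.57×10⁻⁵ × 1132×10³ m = 97.0 m/s:
V = [fR − √((fR)² − 4 fR V_g)]/2 = [97.0 − √(97.0² − 4×97.0×20)]/2 = 28.2 m/s
Supergeostrophic (V > V_g = 20 m/s), as expected around a high.
Converting: 28.2 m/s × 1.944 = 54.8 knots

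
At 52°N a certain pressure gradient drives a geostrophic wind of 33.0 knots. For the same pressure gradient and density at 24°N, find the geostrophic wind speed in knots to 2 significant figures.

With the same pressure gradient and density, V_g ∝ 1/f ∝ 1/sin φ.
V₂ = V₁ · sin φ₁ / sin φ₂ = 33.0 × sin 52° / sin 24°
V₂ = 33.0 × 0.7880/0.4067 = 64 knots

64 knots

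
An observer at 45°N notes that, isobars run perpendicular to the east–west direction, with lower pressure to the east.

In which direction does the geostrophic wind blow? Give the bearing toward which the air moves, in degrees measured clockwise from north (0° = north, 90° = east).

The pressure-gradient force points toward the east (bearing 090°).
Geostrophic balance: in the Northern Hemisphere the Coriolis force deflects motion to the right, so the geostrophic wind blows 90° to the right of the pressure-gradient force (low pressure on the left).
Rotating 090° by 90° clockwise gives 180° — the wind blows toward the south.

180°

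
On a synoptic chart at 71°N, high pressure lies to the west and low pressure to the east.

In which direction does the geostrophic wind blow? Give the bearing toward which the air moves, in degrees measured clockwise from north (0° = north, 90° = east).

180°

The pressure-gradient force points toward the east (bearing 090°).
Geostrophic balance: in the Northern Hemisphere the Coriolis force deflects motion to the right, so the geostrophic wind blows 90° to the right of the pressure-gradient force (low pressure on the left).
Rotating 090° by 90° clockwise gives 180° — the wind blows toward the south.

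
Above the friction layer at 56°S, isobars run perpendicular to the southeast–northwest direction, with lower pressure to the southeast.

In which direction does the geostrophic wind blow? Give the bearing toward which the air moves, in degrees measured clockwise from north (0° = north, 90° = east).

The pressure-gradient force points toward the southeast (bearing 135°).
Geostrophic balance: in the Southern Hemisphere the Coriolis force deflects motion to the left, so the geostrophic wind blows 90° to the left of the pressure-gradient force (low pressure on the right).
Rotating 135° by 90° counterclockwise gives 045° — the wind blows toward the northeast.

045°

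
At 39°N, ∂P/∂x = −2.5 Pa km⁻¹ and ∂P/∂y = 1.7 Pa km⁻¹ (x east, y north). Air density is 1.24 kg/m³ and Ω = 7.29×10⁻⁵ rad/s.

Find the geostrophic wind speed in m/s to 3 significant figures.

26.6 m/s

Coriolis parameter at 39°N:
f = 2Ω sin φ = 2 × 7.29×10⁻⁵ × sin 39° = 9.18×10⁻⁵ s⁻¹
Component geostrophic relations (x east, y north):
u_g = −(1/(fρ)) ∂P/∂y,  v_g = (1/(fρ)) ∂P/∂x
u_g = −(1.7×10⁻³)/(9.18×10⁻⁵ × 1.24) = −14.9 m/s;  v_g = (−2.5×10⁻³)/(9.18×10⁻⁵ × 1.24) = −22.0 m/s
|V_g| = √(u_g² + v_g²) = 26.6 m/s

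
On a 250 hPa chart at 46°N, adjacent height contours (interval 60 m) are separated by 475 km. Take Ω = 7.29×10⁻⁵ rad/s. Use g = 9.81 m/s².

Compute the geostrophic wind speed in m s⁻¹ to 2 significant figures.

12 m s⁻¹

Coriolis parameter at 46°N:
f = 2Ω sin φ = 2 × 7.29×10⁻⁵ × sin 46° = 1.05×10⁻⁴ s⁻¹
Height gradient: |∂Z/∂n| = 60 m / 475000 m = 1.26×10⁻⁴
On a pressure surface, geostrophic balance gives V_g = (g/f)|∂Z/∂n|:
V_g = 9.81 × 1.26×10⁻⁴ / 1.05×10⁻⁴ = 11.8 m/s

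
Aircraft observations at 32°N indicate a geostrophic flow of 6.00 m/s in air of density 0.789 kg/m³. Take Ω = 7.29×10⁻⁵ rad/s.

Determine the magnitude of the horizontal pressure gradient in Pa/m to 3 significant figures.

3.66×10⁻⁴ Pa/m

Coriolis parameter at 32°N:
f = 2Ω sin φ = 2 × 7.29×10⁻⁵ × sin 32° = 7.73×10⁻⁵ s⁻¹
Geostrophic balance rearranged: |∂P/∂n| = f ρ V_g
|∂P/∂n| = 7.73×10⁻⁵ × 0.789 × 6.00 = 3.66×10⁻⁴ Pa/m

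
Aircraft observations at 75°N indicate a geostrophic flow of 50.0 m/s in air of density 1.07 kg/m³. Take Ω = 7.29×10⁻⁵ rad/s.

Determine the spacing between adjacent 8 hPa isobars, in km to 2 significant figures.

Coriolis parameter at 75°N:
f = 2Ω sin φ = 2 × 7.29×10⁻⁵ × sin 75° = 1.41×10⁻⁴ s⁻¹
Geostrophic balance rearranged: |∂P/∂n| = f ρ V_g
|∂P/∂n| = 1.41×10⁻⁴ × 1.07 × 50.0 = 7.53×10⁻³ Pa/m
Isobar spacing: Δn = ΔP/|∂P/∂n| = 800 Pa / 7.53×10⁻³ Pa/m = 106178 m ≈ 110 km

110 km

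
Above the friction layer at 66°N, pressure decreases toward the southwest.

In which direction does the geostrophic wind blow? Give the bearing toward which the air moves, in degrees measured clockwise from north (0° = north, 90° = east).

315°

The pressure-gradient force points toward the southwest (bearing 225°).
Geostrophic balance: in the Northern Hemisphere the Coriolis force deflects motion to the right, so the geostrophic wind blows 90° to the right of the pressure-gradient force (low pressure on the left).
Rotating 225° by 90° clockwise gives 315° — the wind blows toward the northwest.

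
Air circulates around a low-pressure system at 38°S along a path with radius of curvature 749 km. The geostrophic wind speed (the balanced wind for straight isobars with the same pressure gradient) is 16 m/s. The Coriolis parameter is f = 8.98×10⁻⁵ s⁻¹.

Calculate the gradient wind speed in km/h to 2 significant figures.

48 km/h

Around a low, centrifugal force acts outward with Coriolis, so pressure-gradient force balances both:
(1/ρ)|∂P/∂n| = fV + V²/R  →  V² + fR·V − fR·V_g = 0
With fR = 8.98×10⁻⁵ × 749×10³ m = 67.3 m/s:
V = [−fR + √((fR)² + 4 fR V_g)]/2 = [−67.3 + √(67.3² + 4×67.3×16)]/2 = 13.4 m/s
Subgeostrophic (V < V_g = 16 m/s), as expected around a low.
Converting: 13.4 m/s × 3.6 = 48 km/h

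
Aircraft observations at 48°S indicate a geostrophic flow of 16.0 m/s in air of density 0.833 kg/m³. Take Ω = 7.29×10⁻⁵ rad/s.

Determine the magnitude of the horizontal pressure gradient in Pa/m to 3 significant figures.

Coriolis parameter at 48°S:
f = 2Ω sin φ = 2 × 7.29×10⁻⁵ × sin 48° = 1.08×10⁻⁴ s⁻¹
Geostrophic balance rearranged: |∂P/∂n| = f ρ V_g
|∂P/∂n| = 1.08×10⁻⁴ × 0.833 × 16.0 = 1.44×10⁻³ Pa/m

1.44×10⁻³ Pa/m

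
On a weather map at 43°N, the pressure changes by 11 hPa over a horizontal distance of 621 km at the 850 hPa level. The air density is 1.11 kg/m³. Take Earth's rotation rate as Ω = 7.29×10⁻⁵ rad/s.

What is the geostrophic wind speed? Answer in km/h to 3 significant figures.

Coriolis parameter at 43°N:
f = 2Ω sin φ = 2 × 7.29×10⁻⁵ × sin 43° = 9.94×10⁻⁵ s⁻¹
Pressure gradient: |∂P/∂n| = 1100 Pa / 621000 m = 1.77×10⁻³ Pa/m
Geostrophic balance (pressure-gradient force = Coriolis force):
V_g = (1/(fρ)) |∂P/∂n| = 1.77×10⁻³ / (9.94×10⁻⁵ × 1.11) = 16.0 m/s
Converting: 16.0 m/s × 3.6 = 57.8 km/h

57.8 km/h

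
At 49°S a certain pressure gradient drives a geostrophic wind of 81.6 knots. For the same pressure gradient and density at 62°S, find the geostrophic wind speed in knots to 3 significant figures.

69.7 knots

With the same pressure gradient and density, V_g ∝ 1/f ∝ 1/sin φ.
V₂ = V₁ · sin φ₁ / sin φ₂ = 81.6 × sin 49° / sin 62°
V₂ = 81.6 × 0.7547/0.8829 = 69.7 knots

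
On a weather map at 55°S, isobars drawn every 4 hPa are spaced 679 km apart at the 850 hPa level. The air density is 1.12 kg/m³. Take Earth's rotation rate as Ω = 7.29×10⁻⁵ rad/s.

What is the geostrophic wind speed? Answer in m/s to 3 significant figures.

Coriolis parameter at 55°S:
f = 2Ω sin φ = 2 × 7.29×10⁻⁵ × sin 55° = 1.19×10⁻⁴ s⁻¹
Pressure gradient: |∂P/∂n| = 400 Pa / 679000 m = 5.89×10⁻⁴ Pa/m
Geostrophic balance (pressure-gradient force = Coriolis force):
V_g = (1/(fρ)) |∂P/∂n| = 5.89×10⁻⁴ / (1.19×10⁻⁴ × 1.12) = 4.40 m/s

4.40 m/s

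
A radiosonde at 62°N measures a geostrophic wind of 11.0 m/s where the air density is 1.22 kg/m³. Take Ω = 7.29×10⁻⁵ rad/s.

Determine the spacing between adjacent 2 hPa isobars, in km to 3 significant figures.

116 km

Coriolis parameter at 62°N:
f = 2Ω sin φ = 2 × 7.29×10⁻⁵ × sin 62° = 1.29×10⁻⁴ s⁻¹
Geostrophic balance rearranged: |∂P/∂n| = f ρ V_g
|∂P/∂n| = 1.29×10⁻⁴ × 1.22 × 11.0 = 1.73×10⁻³ Pa/m
Isobar spacing: Δn = ΔP/|∂P/∂n| = 200 Pa / 1.73×10⁻³ Pa/m = 115767 m ≈ 116 km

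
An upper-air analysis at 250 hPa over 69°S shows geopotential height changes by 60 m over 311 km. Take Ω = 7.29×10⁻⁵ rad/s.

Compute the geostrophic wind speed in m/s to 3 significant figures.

13.9 m/s

Coriolis parameter at 69°S:
f = 2Ω sin φ = 2 × 7.29×10⁻⁵ × sin 69° = 1.36×10⁻⁴ s⁻¹
Height gradient: |∂Z/∂n| = 60 m / 311000 m = 1.93×10⁻⁴
On a pressure surface, geostrophic balance gives V_g = (g/f)|∂Z/∂n|:
V_g = 9.81 × 1.93×10⁻⁴ / 1.36×10⁻⁴ = 13.9 m/s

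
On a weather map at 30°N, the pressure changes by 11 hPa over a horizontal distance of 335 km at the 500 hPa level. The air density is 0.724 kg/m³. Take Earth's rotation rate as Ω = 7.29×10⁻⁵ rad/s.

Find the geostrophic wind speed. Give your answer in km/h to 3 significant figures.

Coriolis parameter at 30°N:
f = 2Ω sin φ = 2 × 7.29×10⁻⁵ × sin 30° = 7.29×10⁻⁵ s⁻¹
Pressure gradient: |∂P/∂n| = 1100 Pa / 335000 m = 3.28×10⁻³ Pa/m
Geostrophic balance (pressure-gradient force = Coriolis force):
V_g = (1/(fρ)) |∂P/∂n| = 3.28×10⁻³ / (7.29×10⁻⁵ × 0.724) = 62.2 m/s
Converting: 62.2 m/s × 3.6 = 224 km/h

224 km/h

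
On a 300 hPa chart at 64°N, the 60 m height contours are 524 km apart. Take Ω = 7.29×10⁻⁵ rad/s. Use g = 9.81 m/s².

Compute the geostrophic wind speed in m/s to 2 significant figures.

Coriolis parameter at 64°N:
f = 2Ω sin φ = 2 × 7.29×10⁻⁵ × sin 64° = 1.31×10⁻⁴ s⁻¹
Height gradient: |∂Z/∂n| = 60 m / 524000 m = 1.15×10⁻⁴
On a pressure surface, geostrophic balance gives V_g = (g/f)|∂Z/∂n|:
V_g = 9.81 × 1.15×10⁻⁴ / 1.31×10⁻⁴ = 8.57 m/s

8.6 m/s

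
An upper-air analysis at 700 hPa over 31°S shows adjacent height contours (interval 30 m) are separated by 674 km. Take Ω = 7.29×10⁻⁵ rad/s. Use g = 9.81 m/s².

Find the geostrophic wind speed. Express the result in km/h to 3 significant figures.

Coriolis parameter at 31°S:
f = 2Ω sin φ = 2 × 7.29×10⁻⁵ × sin 31° = 7.51×10⁻⁵ s⁻¹
Height gradient: |∂Z/∂n| = 30 m / 674000 m = 4.45×10⁻⁵
On a pressure surface, geostrophic balance gives V_g = (g/f)|∂Z/∂n|:
V_g = 9.81 × 4.45×10⁻⁵ / 7.51×10⁻⁵ = 5.81 m/s
Converting: 5.81 m/s × 3.6 = 20.9 km/h

20.9 km/h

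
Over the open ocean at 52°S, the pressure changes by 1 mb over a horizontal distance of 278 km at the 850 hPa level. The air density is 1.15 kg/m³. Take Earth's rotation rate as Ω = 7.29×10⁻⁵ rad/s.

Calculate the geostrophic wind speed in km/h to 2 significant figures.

9.8 km/h

Coriolis parameter at 52°S:
f = 2Ω sin φ = 2 × 7.29×10⁻⁵ × sin 52° = 1.15×10⁻⁴ s⁻¹
Pressure gradient: |∂P/∂n| = 100 Pa / 278000 m = 3.60×10⁻⁴ Pa/m
Geostrophic balance (pressure-gradient force = Coriolis force):
V_g = (1/(fρ)) |∂P/∂n| = 3.60×10⁻⁴ / (1.15×10⁻⁴ × 1.15) = 2.72 m/s
Converting: 2.72 m/s × 3.6 = 9.8 km/h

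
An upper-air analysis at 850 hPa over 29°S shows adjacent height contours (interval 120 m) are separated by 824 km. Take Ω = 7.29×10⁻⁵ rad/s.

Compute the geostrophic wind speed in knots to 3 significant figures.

39.3 knots

Coriolis parameter at 29°S:
f = 2Ω sin φ = 2 × 7.29×10⁻⁵ × sin 29° = 7.07×10⁻⁵ s⁻¹
Height gradient: |∂Z/∂n| = 120 m / 824000 m = 1.46×10⁻⁴
On a pressure surface, geostrophic balance gives V_g = (g/f)|∂Z/∂n|:
V_g = 9.81 × 1.46×10⁻⁴ / 7.07×10⁻⁵ = 20.2 m/s
Converting: 20.2 m/s × 1.944 = 39.3 knots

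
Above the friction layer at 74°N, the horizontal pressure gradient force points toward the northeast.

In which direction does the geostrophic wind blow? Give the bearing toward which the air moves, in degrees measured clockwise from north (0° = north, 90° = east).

The pressure-gradient force points toward the northeast (bearing 045°).
Geostrophic balance: in the Northern Hemisphere the Coriolis force deflects motion to the right, so the geostrophic wind blows 90° to the right of the pressure-gradient force (low pressure on the left).
Rotating 045° by 90° clockwise gives 135° — the wind blows toward the southeast.

135°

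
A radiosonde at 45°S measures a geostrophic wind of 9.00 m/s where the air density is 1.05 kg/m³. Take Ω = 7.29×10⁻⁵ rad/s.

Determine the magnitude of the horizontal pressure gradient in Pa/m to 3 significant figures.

Coriolis parameter at 45°S:
f = 2Ω sin φ = 2 × 7.29×10⁻⁵ × sin 45° = 1.03×10⁻⁴ s⁻¹
Geostrophic balance rearranged: |∂P/∂n| = f ρ V_g
|∂P/∂n| = 1.03×10⁻⁴ × 1.05 × 9.00 = 9.74×10⁻⁴ Pa/m

9.74×10⁻⁴ Pa/m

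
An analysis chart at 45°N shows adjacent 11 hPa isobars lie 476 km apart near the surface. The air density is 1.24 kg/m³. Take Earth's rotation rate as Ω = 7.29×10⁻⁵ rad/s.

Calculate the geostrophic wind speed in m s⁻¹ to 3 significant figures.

18.1 m s⁻¹

Coriolis parameter at 45°N:
f = 2Ω sin φ = 2 × 7.29×10⁻⁵ × sin 45° = 1.03×10⁻⁴ s⁻¹
Pressure gradient: |∂P/∂n| = 1100 Pa / 476000 m = 2.31×10⁻³ Pa/m
Geostrophic balance (pressure-gradient force = Coriolis force):
V_g = (1/(fρ)) |∂P/∂n| = 2.31×10⁻³ / (1.03×10⁻⁴ × 1.24) = 18.1 m/s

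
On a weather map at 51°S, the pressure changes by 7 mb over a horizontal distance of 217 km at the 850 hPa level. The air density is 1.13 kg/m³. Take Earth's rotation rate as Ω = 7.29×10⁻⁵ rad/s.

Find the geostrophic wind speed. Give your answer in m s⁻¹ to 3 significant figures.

25.2 m s⁻¹

Coriolis parameter at 51°S:
f = 2Ω sin φ = 2 × 7.29×10⁻⁵ × sin 51° = 1.13×10⁻⁴ s⁻¹
Pressure gradient: |∂P/∂n| = 700 Pa / 217000 m = 3.23×10⁻³ Pa/m
Geostrophic balance (pressure-gradient force = Coriolis force):
V_g = (1/(fρ)) |∂P/∂n| = 3.23×10⁻³ / (1.13×10⁻⁴ × 1.13) = 25.2 m/s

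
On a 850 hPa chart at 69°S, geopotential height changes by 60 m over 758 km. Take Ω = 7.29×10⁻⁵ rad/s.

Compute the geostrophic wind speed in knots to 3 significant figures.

Coriolis parameter at 69°S:
f = 2Ω sin φ = 2 × 7.29×10⁻⁵ × sin 69° = 1.36×10⁻⁴ s⁻¹
Height gradient: |∂Z/∂n| = 60 m / 758000 m = 7.92×10⁻⁵
On a pressure surface, geostrophic balance gives V_g = (g/f)|∂Z/∂n|:
V_g = 9.81 × 7.92×10⁻⁵ / 1.36×10⁻⁴ = 5.70 m/s
Converting: 5.70 m/s × 1.944 = 11.1 knots

11.1 knots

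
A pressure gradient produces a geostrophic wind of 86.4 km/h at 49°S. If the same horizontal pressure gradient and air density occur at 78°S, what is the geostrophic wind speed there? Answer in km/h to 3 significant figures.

66.7 km/h

With the same pressure gradient and density, V_g ∝ 1/f ∝ 1/sin φ.
V₂ = V₁ · sin φ₁ / sin φ₂ = 86.4 × sin 49° / sin 78°
V₂ = 86.4 × 0.7547/0.9781 = 66.7 km/h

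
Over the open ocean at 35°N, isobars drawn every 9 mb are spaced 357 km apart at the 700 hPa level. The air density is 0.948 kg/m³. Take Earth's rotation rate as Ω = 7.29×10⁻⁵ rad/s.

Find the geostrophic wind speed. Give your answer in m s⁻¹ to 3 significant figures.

Coriolis parameter at 35°N:
f = 2Ω sin φ = 2 × 7.29×10⁻⁵ × sin 35° = 8.36×10⁻⁵ s⁻¹
Pressure gradient: |∂P/∂n| = 900 Pa / 357000 m = 2.52×10⁻³ Pa/m
Geostrophic balance (pressure-gradient force = Coriolis force):
V_g = (1/(fρ)) |∂P/∂n| = 2.52×10⁻³ / (8.36×10⁻⁵ × 0.948) = 31.8 m/s

31.8 m s⁻¹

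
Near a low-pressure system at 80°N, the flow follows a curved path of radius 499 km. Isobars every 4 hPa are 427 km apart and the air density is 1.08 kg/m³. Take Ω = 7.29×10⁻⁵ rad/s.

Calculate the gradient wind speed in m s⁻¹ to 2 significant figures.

Coriolis parameter at 80°N:
f = 2Ω sin φ = 2 × 7.29×10⁻⁵ × sin 80° = 1.44×10⁻⁴ s⁻¹
Pressure gradient: |∂P/∂n| = 400 Pa / 427000 m = 9.37×10⁻⁴ Pa/m
Geostrophic speed: V_g = |∂P/∂n|/(fρ) = 9.37×10⁻⁴/(1.44×10⁻⁴ × 1.08) = 6.04 m/s
Around a low, centrifugal force acts outward with Coriolis, so pressure-gradient force balances both:
(1/ρ)|∂P/∂n| = fV + V²/R  →  V² + fR·V − fR·V_g = 0
With fR = 1.44×10⁻⁴ × 499×10³ m = 71.6 m/s:
V = [−fR + √((fR)² + 4 fR V_g)]/2 = [−71.6 + √(71.6² + 4×71.6×6.04)]/2 = 5.6 m/s
Subgeostrophic (V < V_g = 6.04 m/s), as expected around a low.

5.6 m s⁻¹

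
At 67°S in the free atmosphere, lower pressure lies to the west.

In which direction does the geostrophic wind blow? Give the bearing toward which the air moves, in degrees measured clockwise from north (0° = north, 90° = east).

The pressure-gradient force points toward the west (bearing 270°).
Geostrophic balance: in the Southern Hemisphere the Coriolis force deflects motion to the left, so the geostrophic wind blows 90° to the left of the pressure-gradient force (low pressure on the right).
Rotating 270° by 90° counterclockwise gives 180° — the wind blows toward the south.

180°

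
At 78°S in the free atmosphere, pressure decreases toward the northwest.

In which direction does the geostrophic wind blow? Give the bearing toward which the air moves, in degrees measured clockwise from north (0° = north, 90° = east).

The pressure-gradient force points toward the northwest (bearing 315°).
Geostrophic balance: in the Southern Hemisphere the Coriolis force deflects motion to the left, so the geostrophic wind blows 90° to the left of the pressure-gradient force (low pressure on the right).
Rotating 315° by 90° counterclockwise gives 225° — the wind blows toward the southwest.

225°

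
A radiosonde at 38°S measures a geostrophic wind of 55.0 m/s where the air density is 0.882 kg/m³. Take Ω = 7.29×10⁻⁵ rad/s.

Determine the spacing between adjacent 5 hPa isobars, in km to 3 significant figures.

Coriolis parameter at 38°S:
f = 2Ω sin φ = 2 × 7.29×10⁻⁵ × sin 38° = 8.98×10⁻⁵ s⁻¹
Geostrophic balance rearranged: |∂P/∂n| = f ρ V_g
|∂P/∂n| = 8.98×10⁻⁵ × 0.882 × 55.0 = 4.35×10⁻³ Pa/m
Isobar spacing: Δn = ΔP/|∂P/∂n| = 500 Pa / 4.35×10⁻³ Pa/m = 114826 m ≈ 115 km

115 km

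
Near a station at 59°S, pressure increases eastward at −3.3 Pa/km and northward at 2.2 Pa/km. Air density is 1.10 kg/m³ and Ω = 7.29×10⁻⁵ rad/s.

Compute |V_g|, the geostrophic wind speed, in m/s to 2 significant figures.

29 m/s

Coriolis parameter at 59°S:
f = 2Ω sin φ = 2 × 7.29×10⁻⁵ × sin 59° = 1.25×10⁻⁴ s⁻¹
In the Southern Hemisphere f is negative: f = −1.25×10⁻⁴ s⁻¹.
Component geostrophic relations (x east, y north):
u_g = −(1/(fρ)) ∂P/∂y,  v_g = (1/(fρ)) ∂P/∂x
u_g = −(2.2×10⁻³)/(−1.25×10⁻⁴ × 1.10) = 16.0 m/s;  v_g = (−3.3×10⁻³)/(−1.25×10⁻⁴ × 1.10) = 24.0 m/s
|V_g| = √(u_g² + v_g²) = 28.9 m/s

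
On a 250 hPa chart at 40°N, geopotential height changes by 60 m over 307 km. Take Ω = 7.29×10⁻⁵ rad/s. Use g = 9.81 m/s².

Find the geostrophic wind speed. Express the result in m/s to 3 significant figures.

Coriolis parameter at 40°N:
f = 2Ω sin φ = 2 × 7.29×10⁻⁵ × sin 40° = 9.37×10⁻⁵ s⁻¹
Height gradient: |∂Z/∂n| = 60 m / 307000 m = 1.95×10⁻⁴
On a pressure surface, geostrophic balance gives V_g = (g/f)|∂Z/∂n|:
V_g = 9.81 × 1.95×10⁻⁴ / 9.37×10⁻⁵ = 20.5 m/s

20.5 m/s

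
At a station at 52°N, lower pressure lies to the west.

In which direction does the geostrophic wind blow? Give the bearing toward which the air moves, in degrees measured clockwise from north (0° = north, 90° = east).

000°

The pressure-gradient force points toward the west (bearing 270°).
Geostrophic balance: in the Northern Hemisphere the Coriolis force deflects motion to the right, so the geostrophic wind blows 90° to the right of the pressure-gradient force (low pressure on the left).
Rotating 270° by 90° clockwise gives 000° — the wind blows toward the north.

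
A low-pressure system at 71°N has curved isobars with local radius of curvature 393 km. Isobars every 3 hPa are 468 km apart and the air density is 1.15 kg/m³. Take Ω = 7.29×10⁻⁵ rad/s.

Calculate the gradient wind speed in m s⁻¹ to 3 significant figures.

3.78 m s⁻¹

Coriolis parameter at 71°N:
f = 2Ω sin φ = 2 × 7.29×10⁻⁵ × sin 71° = 1.38×10⁻⁴ s⁻¹
Pressure gradient: |∂P/∂n| = 300 Pa / 468000 m = 6.41×10⁻⁴ Pa/m
Geostrophic speed: V_g = |∂P/∂n|/(fρ) = 6.41×10⁻⁴/(1.38×10⁻⁴ × 1.15) = 4.04 m/s
Around a low, centrifugal force acts outward with Coriolis, so pressure-gradient force balances both:
(1/ρ)|∂P/∂n| = fV + V²/R  →  V² + fR·V − fR·V_g = 0
With fR = 1.38×10⁻⁴ × 393×10³ m = 54.2 m/s:
V = [−fR + √((fR)² + 4 fR V_g)]/2 = [−54.2 + √(54.2² + 4×54.2×4.04)]/2 = 3.78 m/s
Subgeostrophic (V < V_g = 4.04 m/s), as expected around a low.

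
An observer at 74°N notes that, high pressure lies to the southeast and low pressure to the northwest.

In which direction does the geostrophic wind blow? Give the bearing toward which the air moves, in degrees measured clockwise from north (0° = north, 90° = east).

The pressure-gradient force points toward the northwest (bearing 315°).
Geostrophic balance: in the Northern Hemisphere the Coriolis force deflects motion to the right, so the geostrophic wind blows 90° to the right of the pressure-gradient force (low pressure on the left).
Rotating 315° by 90° clockwise gives 045° — the wind blows toward the northeast.

045°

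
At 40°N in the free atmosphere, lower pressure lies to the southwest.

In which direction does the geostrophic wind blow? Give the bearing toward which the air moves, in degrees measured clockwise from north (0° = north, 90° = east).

The pressure-gradient force points toward the southwest (bearing 225°).
Geostrophic balance: in the Northern Hemisphere the Coriolis force deflects motion to the right, so the geostrophic wind blows 90° to the right of the pressure-gradient force (low pressure on the left).
Rotating 225° by 90° clockwise gives 315° — the wind blows toward the northwest.

315°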